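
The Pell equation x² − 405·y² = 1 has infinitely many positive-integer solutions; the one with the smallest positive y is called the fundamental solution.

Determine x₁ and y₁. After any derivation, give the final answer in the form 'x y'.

161 8

[20; 8,40] for √405; ℓ=2 ⇒ convergent index 1
a_0=20:  p_0=20·1+0=20,  q_0=20·0+1=1
a_1=8:  p_1=8·20+1=161,  q_1=8·1+0=8
fundamental: x₁=161, y₁=8  (since 25921 − 405·64 = 1)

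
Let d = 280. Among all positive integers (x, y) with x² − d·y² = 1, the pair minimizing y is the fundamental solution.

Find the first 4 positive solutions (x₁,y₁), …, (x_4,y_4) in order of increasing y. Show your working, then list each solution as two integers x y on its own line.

251 15
126001 7530
63252251 3780045
31752504001 1897575060

√280 → a₀=16, period (1,2,1,2,1,32); ℓ=6 even so k=5
step 0: (16, 1)  from 16·(1,0) + (0,1)
…
step 3: (67, 4)  from 1·(50,3) + (17,1)
step 4: (184, 11)  from 2·(67,4) + (50,3)
step 5: (251, 15)  from 1·(184,11) + (67,4)
fundamental: x₁=251, y₁=15  (since 63001 − 280·225 = 1)
(251+15√280)^2 = 126001 + 7530√280
(251+15√280)^3 = 63252251 + 3780045√280
(251+15√280)^4 = 31752504001 + 1897575060√280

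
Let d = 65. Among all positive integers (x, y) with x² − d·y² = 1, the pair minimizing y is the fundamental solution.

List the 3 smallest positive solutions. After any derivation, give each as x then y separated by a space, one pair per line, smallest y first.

129 16
33281 4128
8586369 1065008

√65 → a₀=8, period (16); ℓ=1 odd so k=1
k=0  a_k=8  p_k/q_k = 8/1
k=1  a_k=16  p_k/q_k = 129/16
fundamental: x₁=129, y₁=16  (since 16641 − 65·256 = 1)
(129+16√65)^2 = 33281 + 4128√65
(129+16√65)^3 = 8586369 + 1065008√65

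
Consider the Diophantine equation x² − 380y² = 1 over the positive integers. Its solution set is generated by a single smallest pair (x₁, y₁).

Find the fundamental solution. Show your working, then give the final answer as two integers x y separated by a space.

√380 → a₀=19, period (2,38); ℓ=2 even so k=1
step 0: (19, 1)  from 19·(1,0) + (0,1)
step 1: (39, 2)  from 2·(19,1) + (1,0)
→ (39, 2).  Check: 39²=1521, 380·2²=1520, difference 1.

39 2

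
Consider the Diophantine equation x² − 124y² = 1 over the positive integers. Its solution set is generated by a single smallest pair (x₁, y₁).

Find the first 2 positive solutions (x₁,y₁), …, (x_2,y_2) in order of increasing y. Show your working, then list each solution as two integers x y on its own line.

d=124: √d = [11; 7,2,1,1,1,…,2,7,22] (ℓ=16, even), read p_15/q_15
a_0=11:  p_0=11·1+0=11,  q_0=11·0+1=1
a_1=7:  p_1=7·11+1=78,  q_1=7·1+0=7
…
a_4=1:  p_4=1·245+167=412,  q_4=1·22+15=37
a_5=1:  p_5=1·412+245=657,  q_5=1·37+22=59
a_6=3:  p_6=3·657+412=2383,  q_6=3·59+37=214
…
a_8=4:  p_8=4·3040+2383=14543,  q_8=4·273+214=1306
a_9=1:  p_9=1·14543+3040=17583,  q_9=1·1306+273=1579
a_10=3:  p_10=3·17583+14543=67292,  q_10=3·1579+1306=6043
a_11=1:  p_11=1·67292+17583=84875,  q_11=1·6043+1579=7622
a_12=1:  p_12=1·84875+67292=152167,  q_12=1·7622+6043=13665
a_13=1:  p_13=1·152167+84875=237042,  q_13=1·13665+7622=21287
a_14=2:  p_14=2·237042+152167=626251,  q_14=2·21287+13665=56239
a_15=7:  p_15=7·626251+237042=4620799,  q_15=7·56239+21287=414960
fundamental: x₁=4620799, y₁=414960  (since 21351783398401 − 124·172191801600 = 1)
(x_2, y_2) = (4620799·4620799 + 124·414960·414960, 4620799·414960 + 414960·4620799) = (42703566796801, 3834893506080)

4620799 414960
42703566796801 3834893506080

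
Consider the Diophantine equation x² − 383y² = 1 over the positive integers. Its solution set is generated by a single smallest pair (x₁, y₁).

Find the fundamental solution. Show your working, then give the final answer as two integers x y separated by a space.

d=383: √d = [19; 1,1,3,19,3,1,1,38] (ℓ=8, even), read p_7/q_7
step 0: (19, 1)  from 19·(1,0) + (0,1)
…
step 6: (10705, 547)  from 1·(8063,412) + (2642,135)
step 7: (18768, 959)  from 1·(10705,547) + (8063,412)
fundamental: x₁=18768, y₁=959  (since 352237824 − 383·919681 = 1)

18768 959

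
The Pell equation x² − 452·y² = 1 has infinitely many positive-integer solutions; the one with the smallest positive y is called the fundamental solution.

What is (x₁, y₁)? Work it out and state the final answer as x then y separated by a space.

1204353 56648

√452 → a₀=21, period (3,1,5,3,10,3,5,1,3,42); ℓ=10 even so k=9
i=0: a=21 ⇒ p=21, q=1
i=1: a=3 ⇒ p=64, q=3
…
i=8: a=1 ⇒ p=313483, q=14745
i=9: a=3 ⇒ p=1204353, q=56648
→ (1204353, 56648).  Check: 1204353²=1450466148609, 452·56648²=1450466148608, difference 1.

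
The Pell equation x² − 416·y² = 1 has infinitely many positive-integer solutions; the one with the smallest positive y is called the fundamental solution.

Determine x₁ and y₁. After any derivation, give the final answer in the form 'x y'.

[20; 2,1,1,9,1,1,2,40] for √416; ℓ=8 ⇒ convergent index 7
step 0: (20, 1)  from 20·(1,0) + (0,1)
…
step 2: (61, 3)  from 1·(41,2) + (20,1)
step 3: (102, 5)  from 1·(61,3) + (41,2)
step 4: (979, 48)  from 9·(102,5) + (61,3)
step 5: (1081, 53)  from 1·(979,48) + (102,5)
step 6: (2060, 101)  from 1·(1081,53) + (979,48)
step 7: (5201, 255)  from 2·(2060,101) + (1081,53)
(x₁, y₁) = (5201, 255);  5201² − 416·255² = 1 ✓

5201 255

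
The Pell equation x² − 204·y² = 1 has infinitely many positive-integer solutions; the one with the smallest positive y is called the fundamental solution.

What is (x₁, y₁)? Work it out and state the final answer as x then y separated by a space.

4999 350

√204 → a₀=14, period (3,1,1,6,1,1,3,28); ℓ=8 even so k=7
a_0=14:  p_0=14·1+0=14,  q_0=14·0+1=1
…
a_3=1:  p_3=1·57+43=100,  q_3=1·4+3=7
…
a_6=1:  p_6=1·757+657=1414,  q_6=1·53+46=99
a_7=3:  p_7=3·1414+757=4999,  q_7=3·99+53=350
fundamental: x₁=4999, y₁=350  (since 24990001 − 204·122500 = 1)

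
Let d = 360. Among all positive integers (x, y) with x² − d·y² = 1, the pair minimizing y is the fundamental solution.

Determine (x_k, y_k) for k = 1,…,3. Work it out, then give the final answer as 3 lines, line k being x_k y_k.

19 1
721 38
27379 1443

√360 = [18; 1,36, …], period ℓ=2 (even) → k=1
k=0  a_k=18  p_k/q_k = 18/1
k=1  a_k=1  p_k/q_k = 19/1
→ (19, 1).  Check: 19²=361, 360·1²=360, difference 1.
k=2:  x_2 = 19·19+360·1·1 = 721,  y_2 = 19·1+1·19 = 38
k=3:  x_3 = 19·721+360·1·38 = 27379,  y_3 = 19·38+1·721 = 1443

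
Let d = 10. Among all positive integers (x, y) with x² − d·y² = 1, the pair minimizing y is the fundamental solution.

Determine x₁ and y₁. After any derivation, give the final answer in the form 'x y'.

√10 → a₀=3, period (6); ℓ=1 odd so k=1
step 0: (3, 1)  from 3·(1,0) + (0,1)
step 1: (19, 6)  from 6·(3,1) + (1,0)
→ (19, 6).  Check: 19²=361, 10·6²=360, difference 1.

19 6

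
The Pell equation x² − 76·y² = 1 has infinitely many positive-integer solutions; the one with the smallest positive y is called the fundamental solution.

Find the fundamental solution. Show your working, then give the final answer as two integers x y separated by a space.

√76 = [8; 1,2,1,1,5,4,5,1,1,2,1,16, …], period ℓ=12 (even) → k=11
i=0: a=8 ⇒ p=8, q=1
i=1: a=1 ⇒ p=9, q=1
i=2: a=2 ⇒ p=26, q=3
…
i=4: a=1 ⇒ p=61, q=7
i=5: a=5 ⇒ p=340, q=39
…
i=8: a=1 ⇒ p=8866, q=1017
i=9: a=1 ⇒ p=16311, q=1871
i=10: a=2 ⇒ p=41488, q=4759
i=11: a=1 ⇒ p=57799, q=6630
fundamental: x₁=57799, y₁=6630  (since 3340724401 − 76·43956900 = 1)

57799 6630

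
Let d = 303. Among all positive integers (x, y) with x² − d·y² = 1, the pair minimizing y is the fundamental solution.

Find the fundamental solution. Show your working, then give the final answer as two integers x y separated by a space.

2524 145

√303 → a₀=17, period (2,2,5,2,2,34); ℓ=6 even so k=5
k=0  a_k=17  p_k/q_k = 17/1
…
k=2  a_k=2  p_k/q_k = 87/5
…
k=4  a_k=2  p_k/q_k = 1027/59
k=5  a_k=2  p_k/q_k = 2524/145
→ (2524, 145).  Check: 2524²=6370576, 303·145²=6370575, difference 1.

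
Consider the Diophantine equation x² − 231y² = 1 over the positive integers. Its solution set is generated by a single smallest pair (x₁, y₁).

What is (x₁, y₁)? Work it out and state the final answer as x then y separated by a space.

d=231: √d = [15; 5,30] (ℓ=2, even), read p_1/q_1
step 0: (15, 1)  from 15·(1,0) + (0,1)
step 1: (76, 5)  from 5·(15,1) + (1,0)
(x₁, y₁) = (76, 5);  76² − 231·5² = 1 ✓

76 5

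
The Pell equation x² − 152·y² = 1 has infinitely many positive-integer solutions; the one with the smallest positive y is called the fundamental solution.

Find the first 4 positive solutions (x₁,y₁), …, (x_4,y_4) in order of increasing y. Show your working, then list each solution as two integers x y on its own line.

[12; 3,24] for √152; ℓ=2 ⇒ convergent index 1
i=0: a=12 ⇒ p=12, q=1
i=1: a=3 ⇒ p=37, q=3
fundamental: x₁=37, y₁=3  (since 1369 − 152·9 = 1)
k=2:  x_2 = 37·37+152·3·3 = 2737,  y_2 = 37·3+3·37 = 222
k=3:  x_3 = 37·2737+152·3·222 = 202501,  y_3 = 37·222+3·2737 = 16425
k=4:  x_4 = 37·202501+152·3·16425 = 14982337,  y_4 = 37·16425+3·202501 = 1215228

37 3
2737 222
202501 16425
14982337 1215228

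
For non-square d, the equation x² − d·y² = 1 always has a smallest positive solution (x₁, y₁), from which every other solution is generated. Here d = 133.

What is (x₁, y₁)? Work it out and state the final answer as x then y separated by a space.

2588599 224460

√133 = [11; 1,1,7,5,1,…,1,1,22, …], period ℓ=16 (even) → k=15
a_0=11:  p_0=11·1+0=11,  q_0=11·0+1=1
a_1=1:  p_1=1·11+1=12,  q_1=1·1+0=1
a_2=1:  p_2=1·12+11=23,  q_2=1·1+1=2
a_3=7:  p_3=7·23+12=173,  q_3=7·2+1=15
a_4=5:  p_4=5·173+23=888,  q_4=5·15+2=77
…
a_6=1:  p_6=1·1061+888=1949,  q_6=1·92+77=169
a_7=1:  p_7=1·1949+1061=3010,  q_7=1·169+92=261
…
a_10=1:  p_10=1·10979+7969=18948,  q_10=1·952+691=1643
a_11=1:  p_11=1·18948+10979=29927,  q_11=1·1643+952=2595
a_12=5:  p_12=5·29927+18948=168583,  q_12=5·2595+1643=14618
…
a_14=1:  p_14=1·1210008+168583=1378591,  q_14=1·104921+14618=119539
a_15=1:  p_15=1·1378591+1210008=2588599,  q_15=1·119539+104921=224460
(x₁, y₁) = (2588599, 224460);  2588599² − 133·224460² = 1 ✓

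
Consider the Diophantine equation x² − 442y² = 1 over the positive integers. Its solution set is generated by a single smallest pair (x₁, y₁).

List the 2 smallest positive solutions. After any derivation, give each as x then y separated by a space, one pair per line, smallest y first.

√442 → a₀=21, period (42); ℓ=1 odd so k=1
step 0: (21, 1)  from 21·(1,0) + (0,1)
step 1: (883, 42)  from 42·(21,1) + (1,0)
fundamental: x₁=883, y₁=42  (since 779689 − 442·1764 = 1)
k=2:  x_2 = 883·883+442·42·42 = 1559377,  y_2 = 883·42+42·883 = 74172

883 42
1559377 74172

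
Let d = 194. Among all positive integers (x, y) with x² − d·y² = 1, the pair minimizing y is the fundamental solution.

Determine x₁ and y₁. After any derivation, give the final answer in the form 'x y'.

195 14

√194 → a₀=13, period (1,12,1,26); ℓ=4 even so k=3
k=0  a_k=13  p_k/q_k = 13/1
…
k=2  a_k=12  p_k/q_k = 181/13
k=3  a_k=1  p_k/q_k = 195/14
(x₁, y₁) = (195, 14);  195² − 194·14² = 1 ✓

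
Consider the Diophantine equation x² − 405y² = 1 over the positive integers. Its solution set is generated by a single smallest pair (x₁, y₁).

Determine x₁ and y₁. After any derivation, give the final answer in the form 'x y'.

[20; 8,40] for √405; ℓ=2 ⇒ convergent index 1
a_0=20:  p_0=20·1+0=20,  q_0=20·0+1=1
a_1=8:  p_1=8·20+1=161,  q_1=8·1+0=8
fundamental: x₁=161, y₁=8  (since 25921 − 405·64 = 1)

161 8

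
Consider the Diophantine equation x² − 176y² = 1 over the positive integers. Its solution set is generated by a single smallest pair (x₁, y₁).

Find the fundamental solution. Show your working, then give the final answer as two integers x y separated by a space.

√176 → a₀=13, period (3,1,3,26); ℓ=4 even so k=3
k=0  a_k=13  p_k/q_k = 13/1
…
k=2  a_k=1  p_k/q_k = 53/4
k=3  a_k=3  p_k/q_k = 199/15
fundamental: x₁=199, y₁=15  (since 39601 − 176·225 = 1)

199 15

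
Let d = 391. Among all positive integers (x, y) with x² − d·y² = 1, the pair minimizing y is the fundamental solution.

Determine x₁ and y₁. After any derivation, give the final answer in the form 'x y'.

7338680 371133

√391 = [19; 1,3,2,2,1,…,3,1,38, …], period ℓ=16 (even) → k=15
step 0: (19, 1)  from 19·(1,0) + (0,1)
step 1: (20, 1)  from 1·(19,1) + (1,0)
…
step 3: (178, 9)  from 2·(79,4) + (20,1)
…
step 7: (2709, 137)  from 2·(1048,53) + (613,31)
…
step 9: (107747, 5449)  from 2·(52519,2656) + (2709,137)
…
step 11: (268013, 13554)  from 1·(160266,8105) + (107747,5449)
step 12: (696292, 35213)  from 2·(268013,13554) + (160266,8105)
…
step 14: (5678083, 287153)  from 3·(1660597,83980) + (696292,35213)
step 15: (7338680, 371133)  from 1·(5678083,287153) + (1660597,83980)
→ (7338680, 371133).  Check: 7338680²=53856224142400, 391·371133²=53856224142399, difference 1.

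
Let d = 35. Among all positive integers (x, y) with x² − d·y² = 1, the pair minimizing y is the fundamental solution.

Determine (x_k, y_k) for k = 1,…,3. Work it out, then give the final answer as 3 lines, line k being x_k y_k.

√35 = [5; 1,10, …], period ℓ=2 (even) → k=1
a_0=5:  p_0=5·1+0=5,  q_0=5·0+1=1
a_1=1:  p_1=1·5+1=6,  q_1=1·1+0=1
fundamental: x₁=6, y₁=1  (since 36 − 35·1 = 1)
k=2:  x_2 = 6·6+35·1·1 = 71,  y_2 = 6·1+1·6 = 12
k=3:  x_3 = 6·71+35·1·12 = 846,  y_3 = 6·12+1·71 = 143

6 1
71 12
846 143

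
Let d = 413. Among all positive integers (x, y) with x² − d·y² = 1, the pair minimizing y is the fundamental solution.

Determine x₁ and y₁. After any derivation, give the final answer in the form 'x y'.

d=413: √d = [20; 3,9,1,4,1,9,3,40] (ℓ=8, even), read p_7/q_7
k=0  a_k=20  p_k/q_k = 20/1
…
k=2  a_k=9  p_k/q_k = 569/28
…
k=5  a_k=1  p_k/q_k = 3719/183
k=6  a_k=9  p_k/q_k = 36560/1799
k=7  a_k=3  p_k/q_k = 113399/5580
(x₁, y₁) = (113399, 5580);  113399² − 413·5580² = 1 ✓

113399 5580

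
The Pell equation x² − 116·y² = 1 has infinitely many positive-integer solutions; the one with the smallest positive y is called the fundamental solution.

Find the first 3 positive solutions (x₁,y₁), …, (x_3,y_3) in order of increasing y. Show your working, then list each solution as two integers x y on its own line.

√116 = [10; 1,3,2,1,4,1,2,3,1,20, …], period ℓ=10 (even) → k=9
a_0=10:  p_0=10·1+0=10,  q_0=10·0+1=1
…
a_2=3:  p_2=3·11+10=43,  q_2=3·1+1=4
…
a_4=1:  p_4=1·97+43=140,  q_4=1·9+4=13
a_5=4:  p_5=4·140+97=657,  q_5=4·13+9=61
…
a_7=2:  p_7=2·797+657=2251,  q_7=2·74+61=209
a_8=3:  p_8=3·2251+797=7550,  q_8=3·209+74=701
a_9=1:  p_9=1·7550+2251=9801,  q_9=1·701+209=910
→ (9801, 910).  Check: 9801²=96059601, 116·910²=96059600, difference 1.
(x_2, y_2) = (9801·9801 + 116·910·910, 9801·910 + 910·9801) = (192119201, 17837820)
(x_3, y_3) = (9801·192119201 + 116·910·17837820, 9801·17837820 + 910·192119201) = (3765920568201, 349656946730)

9801 910
192119201 17837820
3765920568201 349656946730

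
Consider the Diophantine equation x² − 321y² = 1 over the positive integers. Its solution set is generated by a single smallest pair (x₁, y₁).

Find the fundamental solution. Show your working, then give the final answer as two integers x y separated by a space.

√321 → a₀=17, period (1,10,1,34); ℓ=4 even so k=3
i=0: a=17 ⇒ p=17, q=1
…
i=2: a=10 ⇒ p=197, q=11
i=3: a=1 ⇒ p=215, q=12
→ (215, 12).  Check: 215²=46225, 321·12²=46224, difference 1.

215 12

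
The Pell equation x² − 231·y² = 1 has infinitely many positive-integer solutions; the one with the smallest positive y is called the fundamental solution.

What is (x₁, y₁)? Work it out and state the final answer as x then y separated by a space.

76 5

d=231: √d = [15; 5,30] (ℓ=2, even), read p_1/q_1
i=0: a=15 ⇒ p=15, q=1
i=1: a=5 ⇒ p=76, q=5
(x₁, y₁) = (76, 5);  76² − 231·5² = 1 ✓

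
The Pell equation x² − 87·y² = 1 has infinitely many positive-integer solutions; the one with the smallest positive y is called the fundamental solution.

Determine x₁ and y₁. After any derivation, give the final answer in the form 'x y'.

√87 → a₀=9, period (3,18); ℓ=2 even so k=1
a_0=9:  p_0=9·1+0=9,  q_0=9·0+1=1
a_1=3:  p_1=3·9+1=28,  q_1=3·1+0=3
→ (28, 3).  Check: 28²=784, 87·3²=783, difference 1.

28 3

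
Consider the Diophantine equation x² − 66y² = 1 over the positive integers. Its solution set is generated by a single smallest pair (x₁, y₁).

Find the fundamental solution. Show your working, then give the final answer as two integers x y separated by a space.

65 8

√66 → a₀=8, period (8,16); ℓ=2 even so k=1
k=0  a_k=8  p_k/q_k = 8/1
k=1  a_k=8  p_k/q_k = 65/8
→ (65, 8).  Check: 65²=4225, 66·8²=4224, difference 1.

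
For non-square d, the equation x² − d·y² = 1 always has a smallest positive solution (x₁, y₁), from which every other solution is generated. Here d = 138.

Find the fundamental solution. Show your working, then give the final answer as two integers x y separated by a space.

47 4

√138 → a₀=11, period (1,2,1,22); ℓ=4 even so k=3
a_0=11:  p_0=11·1+0=11,  q_0=11·0+1=1
…
a_2=2:  p_2=2·12+11=35,  q_2=2·1+1=3
a_3=1:  p_3=1·35+12=47,  q_3=1·3+1=4
(x₁, y₁) = (47, 4);  47² − 138·4² = 1 ✓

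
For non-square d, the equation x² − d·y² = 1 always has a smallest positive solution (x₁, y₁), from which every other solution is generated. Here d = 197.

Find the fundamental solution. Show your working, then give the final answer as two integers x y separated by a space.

393 28

√197 = [14; 28, …], period ℓ=1 (odd) → k=1
i=0: a=14 ⇒ p=14, q=1
i=1: a=28 ⇒ p=393, q=28
(x₁, y₁) = (393, 28);  393² − 197·28² = 1 ✓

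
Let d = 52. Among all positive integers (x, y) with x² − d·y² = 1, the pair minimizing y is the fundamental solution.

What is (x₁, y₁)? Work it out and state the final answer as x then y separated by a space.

[7; 4,1,2,1,4,14] for √52; ℓ=6 ⇒ convergent index 5
step 0: (7, 1)  from 7·(1,0) + (0,1)
step 1: (29, 4)  from 4·(7,1) + (1,0)
…
step 3: (101, 14)  from 2·(36,5) + (29,4)
step 4: (137, 19)  from 1·(101,14) + (36,5)
step 5: (649, 90)  from 4·(137,19) + (101,14)
→ (649, 90).  Check: 649²=421201, 52·90²=421200, difference 1.

649 90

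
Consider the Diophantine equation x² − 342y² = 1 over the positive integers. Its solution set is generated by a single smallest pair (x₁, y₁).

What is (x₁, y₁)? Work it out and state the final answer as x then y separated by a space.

√342 = [18; 2,36, …], period ℓ=2 (even) → k=1
step 0: (18, 1)  from 18·(1,0) + (0,1)
step 1: (37, 2)  from 2·(18,1) + (1,0)
fundamental: x₁=37, y₁=2  (since 1369 − 342·4 = 1)

37 2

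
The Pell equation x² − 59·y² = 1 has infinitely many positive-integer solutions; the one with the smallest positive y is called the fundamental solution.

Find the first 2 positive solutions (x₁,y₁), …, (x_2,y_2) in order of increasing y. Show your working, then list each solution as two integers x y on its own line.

√59 → a₀=7, period (1,2,7,2,1,14); ℓ=6 even so k=5
step 0: (7, 1)  from 7·(1,0) + (0,1)
step 1: (8, 1)  from 1·(7,1) + (1,0)
…
step 4: (361, 47)  from 2·(169,22) + (23,3)
step 5: (530, 69)  from 1·(361,47) + (169,22)
fundamental: x₁=530, y₁=69  (since 280900 − 59·4761 = 1)
(530+69√59)^2 = 561799 + 73140√59

530 69
561799 73140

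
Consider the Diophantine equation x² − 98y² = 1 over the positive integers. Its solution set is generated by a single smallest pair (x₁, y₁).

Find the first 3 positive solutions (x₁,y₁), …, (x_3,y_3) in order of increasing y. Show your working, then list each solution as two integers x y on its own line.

99 10
19601 1980
3880899 392030

d=98: √d = [9; 1,8,1,18] (ℓ=4, even), read p_3/q_3
i=0: a=9 ⇒ p=9, q=1
i=1: a=1 ⇒ p=10, q=1
i=2: a=8 ⇒ p=89, q=9
i=3: a=1 ⇒ p=99, q=10
(x₁, y₁) = (99, 10);  99² − 98·10² = 1 ✓
(99+10√98)^2 = 19601 + 1980√98
(99+10√98)^3 = 3880899 + 392030√98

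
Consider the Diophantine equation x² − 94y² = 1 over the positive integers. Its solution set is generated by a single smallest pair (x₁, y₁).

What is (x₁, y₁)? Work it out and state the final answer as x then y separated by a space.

[9; 1,2,3,1,1,…,2,1,18] for √94; ℓ=16 ⇒ convergent index 15
step 0: (9, 1)  from 9·(1,0) + (0,1)
…
step 8: (12953, 1336)  from 8·(1464,151) + (1241,128)
…
step 14: (1490361, 153719)  from 2·(652934,67345) + (184493,19029)
step 15: (2143295, 221064)  from 1·(1490361,153719) + (652934,67345)
(x₁, y₁) = (2143295, 221064);  2143295² − 94·221064² = 1 ✓

2143295 221064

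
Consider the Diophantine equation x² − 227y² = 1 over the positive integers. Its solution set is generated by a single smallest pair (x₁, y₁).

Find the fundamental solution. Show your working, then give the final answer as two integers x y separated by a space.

[15; 15,30] for √227; ℓ=2 ⇒ convergent index 1
a_0=15:  p_0=15·1+0=15,  q_0=15·0+1=1
a_1=15:  p_1=15·15+1=226,  q_1=15·1+0=15
fundamental: x₁=226, y₁=15  (since 51076 − 227·225 = 1)

226 15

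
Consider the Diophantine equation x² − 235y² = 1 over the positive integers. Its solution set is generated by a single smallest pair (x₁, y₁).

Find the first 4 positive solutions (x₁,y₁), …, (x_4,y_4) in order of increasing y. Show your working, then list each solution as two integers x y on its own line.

[15; 3,30] for √235; ℓ=2 ⇒ convergent index 1
k=0  a_k=15  p_k/q_k = 15/1
k=1  a_k=3  p_k/q_k = 46/3
fundamental: x₁=46, y₁=3  (since 2116 − 235·9 = 1)
(46+3√235)^2 = 4231 + 276√235
(46+3√235)^3 = 389206 + 25389√235
(46+3√235)^4 = 35802721 + 2335512√235

46 3
4231 276
389206 25389
35802721 2335512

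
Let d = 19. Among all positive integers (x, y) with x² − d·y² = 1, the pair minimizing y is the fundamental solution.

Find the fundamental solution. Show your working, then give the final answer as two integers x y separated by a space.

d=19: √d = [4; 2,1,3,1,2,8] (ℓ=6, even), read p_5/q_5
step 0: (4, 1)  from 4·(1,0) + (0,1)
step 1: (9, 2)  from 2·(4,1) + (1,0)
step 2: (13, 3)  from 1·(9,2) + (4,1)
step 3: (48, 11)  from 3·(13,3) + (9,2)
step 4: (61, 14)  from 1·(48,11) + (13,3)
step 5: (170, 39)  from 2·(61,14) + (48,11)
(x₁, y₁) = (170, 39);  170² − 19·39² = 1 ✓

170 39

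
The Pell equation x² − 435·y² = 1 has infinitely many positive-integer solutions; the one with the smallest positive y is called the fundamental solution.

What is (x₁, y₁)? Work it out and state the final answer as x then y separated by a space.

[20; 1,5,1,40] for √435; ℓ=4 ⇒ convergent index 3
i=0: a=20 ⇒ p=20, q=1
i=1: a=1 ⇒ p=21, q=1
i=2: a=5 ⇒ p=125, q=6
i=3: a=1 ⇒ p=146, q=7
fundamental: x₁=146, y₁=7  (since 21316 − 435·49 = 1)

146 7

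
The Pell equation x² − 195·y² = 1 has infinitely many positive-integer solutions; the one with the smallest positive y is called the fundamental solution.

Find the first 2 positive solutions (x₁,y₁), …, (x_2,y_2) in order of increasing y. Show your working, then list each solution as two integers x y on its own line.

[13; 1,26] for √195; ℓ=2 ⇒ convergent index 1
i=0: a=13 ⇒ p=13, q=1
i=1: a=1 ⇒ p=14, q=1
→ (14, 1).  Check: 14²=196, 195·1²=195, difference 1.
(14+1√195)^2 = 391 + 28√195

14 1
391 28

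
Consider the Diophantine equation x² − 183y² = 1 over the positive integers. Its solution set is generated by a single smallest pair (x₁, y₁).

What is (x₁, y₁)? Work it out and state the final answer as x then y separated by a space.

487 36

d=183: √d = [13; 1,1,8,1,1,26] (ℓ=6, even), read p_5/q_5
step 0: (13, 1)  from 13·(1,0) + (0,1)
step 1: (14, 1)  from 1·(13,1) + (1,0)
step 2: (27, 2)  from 1·(14,1) + (13,1)
step 3: (230, 17)  from 8·(27,2) + (14,1)
step 4: (257, 19)  from 1·(230,17) + (27,2)
step 5: (487, 36)  from 1·(257,19) + (230,17)
fundamental: x₁=487, y₁=36  (since 237169 − 183·1296 = 1)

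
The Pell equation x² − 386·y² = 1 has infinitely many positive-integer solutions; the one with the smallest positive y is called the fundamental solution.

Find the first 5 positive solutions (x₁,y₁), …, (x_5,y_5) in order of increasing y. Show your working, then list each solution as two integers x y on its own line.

111555 5678
24889036049 1266818580
5552992832780835 282639893378122
1238928230896843060801 63059786610325980840
276417277589841662462530275 14069268990347189691834278

√386 = [19; 1,1,1,4,1,18,1,4,1,1,1,38, …], period ℓ=12 (even) → k=11
i=0: a=19 ⇒ p=19, q=1
i=1: a=1 ⇒ p=20, q=1
i=2: a=1 ⇒ p=39, q=2
…
i=4: a=4 ⇒ p=275, q=14
i=5: a=1 ⇒ p=334, q=17
i=6: a=18 ⇒ p=6287, q=320
i=7: a=1 ⇒ p=6621, q=337
i=8: a=4 ⇒ p=32771, q=1668
i=9: a=1 ⇒ p=39392, q=2005
i=10: a=1 ⇒ p=72163, q=3673
i=11: a=1 ⇒ p=111555, q=5678
fundamental: x₁=111555, y₁=5678  (since 12444518025 − 386·32239684 = 1)
n=2: (111555,5678)∘(111555,5678) = (111555·111555+386·5678·5678, 111555·5678+5678·111555) = (24889036049,1266818580)
n=3: (24889036049,1266818580)∘(111555,5678) = (111555·24889036049+386·5678·1266818580, 111555·1266818580+5678·24889036049) = (5552992832780835,282639893378122)
n=4: (5552992832780835,282639893378122)∘(111555,5678) = (111555·5552992832780835+386·5678·282639893378122, 111555·282639893378122+5678·5552992832780835) = (1238928230896843060801,63059786610325980840)
n=5: (1238928230896843060801,63059786610325980840)∘(111555,5678) = (111555·1238928230896843060801+386·5678·63059786610325980840, 111555·63059786610325980840+5678·1238928230896843060801) = (276417277589841662462530275,14069268990347189691834278)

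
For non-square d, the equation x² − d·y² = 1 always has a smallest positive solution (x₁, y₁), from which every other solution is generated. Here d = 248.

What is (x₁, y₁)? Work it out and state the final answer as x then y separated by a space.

√248 → a₀=15, period (1,2,1,30); ℓ=4 even so k=3
step 0: (15, 1)  from 15·(1,0) + (0,1)
…
step 2: (47, 3)  from 2·(16,1) + (15,1)
step 3: (63, 4)  from 1·(47,3) + (16,1)
→ (63, 4).  Check: 63²=3969, 248·4²=3968, difference 1.

63 4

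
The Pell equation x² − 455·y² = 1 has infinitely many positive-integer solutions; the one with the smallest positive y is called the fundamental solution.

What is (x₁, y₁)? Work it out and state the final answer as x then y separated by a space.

64 3

√455 = [21; 3,42, …], period ℓ=2 (even) → k=1
k=0  a_k=21  p_k/q_k = 21/1
k=1  a_k=3  p_k/q_k = 64/3
fundamental: x₁=64, y₁=3  (since 4096 − 455·9 = 1)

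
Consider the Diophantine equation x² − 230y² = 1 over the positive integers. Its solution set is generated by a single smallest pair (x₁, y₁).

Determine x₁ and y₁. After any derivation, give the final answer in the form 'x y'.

√230 = [15; 6,30, …], period ℓ=2 (even) → k=1
k=0  a_k=15  p_k/q_k = 15/1
k=1  a_k=6  p_k/q_k = 91/6
fundamental: x₁=91, y₁=6  (since 8281 − 230·36 = 1)

91 6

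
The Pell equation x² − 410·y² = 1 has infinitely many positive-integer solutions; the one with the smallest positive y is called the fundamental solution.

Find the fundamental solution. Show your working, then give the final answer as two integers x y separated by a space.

81 4

√410 = [20; 4,40, …], period ℓ=2 (even) → k=1
step 0: (20, 1)  from 20·(1,0) + (0,1)
step 1: (81, 4)  from 4·(20,1) + (1,0)
(x₁, y₁) = (81, 4);  81² − 410·4² = 1 ✓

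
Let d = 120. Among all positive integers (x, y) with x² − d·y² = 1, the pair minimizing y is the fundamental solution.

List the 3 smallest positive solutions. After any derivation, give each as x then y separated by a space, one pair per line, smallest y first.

[10; 1,20] for √120; ℓ=2 ⇒ convergent index 1
a_0=10:  p_0=10·1+0=10,  q_0=10·0+1=1
a_1=1:  p_1=1·10+1=11,  q_1=1·1+0=1
(x₁, y₁) = (11, 1);  11² − 120·1² = 1 ✓
(x_2, y_2) = (11·11 + 120·1·1, 11·1 + 1·11) = (241, 22)
(x_3, y_3) = (11·241 + 120·1·22, 11·22 + 1·241) = (5291, 483)

11 1
241 22
5291 483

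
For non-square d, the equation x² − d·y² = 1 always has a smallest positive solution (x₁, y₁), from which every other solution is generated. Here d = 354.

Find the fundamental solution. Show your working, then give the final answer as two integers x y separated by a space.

d=354: √d = [18; 1,4,2,2,18,2,2,4,1,36] (ℓ=10, even), read p_9/q_9
k=0  a_k=18  p_k/q_k = 18/1
…
k=2  a_k=4  p_k/q_k = 94/5
k=3  a_k=2  p_k/q_k = 207/11
k=4  a_k=2  p_k/q_k = 508/27
k=5  a_k=18  p_k/q_k = 9351/497
k=6  a_k=2  p_k/q_k = 19210/1021
k=7  a_k=2  p_k/q_k = 47771/2539
k=8  a_k=4  p_k/q_k = 210294/11177
k=9  a_k=1  p_k/q_k = 258065/13716
fundamental: x₁=258065, y₁=13716  (since 66597544225 − 354·188128656 = 1)

258065 13716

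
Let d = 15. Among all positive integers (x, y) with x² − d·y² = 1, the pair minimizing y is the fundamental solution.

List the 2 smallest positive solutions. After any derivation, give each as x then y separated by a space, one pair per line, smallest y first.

d=15: √d = [3; 1,6] (ℓ=2, even), read p_1/q_1
i=0: a=3 ⇒ p=3, q=1
i=1: a=1 ⇒ p=4, q=1
→ (4, 1).  Check: 4²=16, 15·1²=15, difference 1.
(4+1√15)^2 = 31 + 8√15

4 1
31 8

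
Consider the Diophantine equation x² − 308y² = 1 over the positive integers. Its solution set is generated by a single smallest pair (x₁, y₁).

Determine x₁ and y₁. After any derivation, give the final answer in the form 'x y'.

[17; 1,1,4,1,1,34] for √308; ℓ=6 ⇒ convergent index 5
k=0  a_k=17  p_k/q_k = 17/1
k=1  a_k=1  p_k/q_k = 18/1
k=2  a_k=1  p_k/q_k = 35/2
k=3  a_k=4  p_k/q_k = 158/9
k=4  a_k=1  p_k/q_k = 193/11
k=5  a_k=1  p_k/q_k = 351/20
(x₁, y₁) = (351, 20);  351² − 308·20² = 1 ✓

351 20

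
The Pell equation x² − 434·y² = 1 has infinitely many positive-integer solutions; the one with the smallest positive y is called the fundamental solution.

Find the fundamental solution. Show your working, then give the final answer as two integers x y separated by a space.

√434 → a₀=20, period (1,4,1,40); ℓ=4 even so k=3
k=0  a_k=20  p_k/q_k = 20/1
k=1  a_k=1  p_k/q_k = 21/1
k=2  a_k=4  p_k/q_k = 104/5
k=3  a_k=1  p_k/q_k = 125/6
fundamental: x₁=125, y₁=6  (since 15625 − 434·36 = 1)

125 6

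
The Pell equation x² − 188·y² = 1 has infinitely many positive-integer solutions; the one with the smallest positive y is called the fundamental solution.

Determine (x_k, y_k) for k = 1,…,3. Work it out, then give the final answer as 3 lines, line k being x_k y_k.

4607 336
42448897 3095904
391124132351 28525659120

√188 = [13; 1,2,2,6,2,2,1,26, …], period ℓ=8 (even) → k=7
step 0: (13, 1)  from 13·(1,0) + (0,1)
step 1: (14, 1)  from 1·(13,1) + (1,0)
step 2: (41, 3)  from 2·(14,1) + (13,1)
step 3: (96, 7)  from 2·(41,3) + (14,1)
step 4: (617, 45)  from 6·(96,7) + (41,3)
step 5: (1330, 97)  from 2·(617,45) + (96,7)
step 6: (3277, 239)  from 2·(1330,97) + (617,45)
step 7: (4607, 336)  from 1·(3277,239) + (1330,97)
(x₁, y₁) = (4607, 336);  4607² − 188·336² = 1 ✓
n=2: (4607,336)∘(4607,336) = (4607·4607+188·336·336, 4607·336+336·4607) = (42448897,3095904)
n=3: (42448897,3095904)∘(4607,336) = (4607·42448897+188·336·3095904, 4607·3095904+336·42448897) = (391124132351,28525659120)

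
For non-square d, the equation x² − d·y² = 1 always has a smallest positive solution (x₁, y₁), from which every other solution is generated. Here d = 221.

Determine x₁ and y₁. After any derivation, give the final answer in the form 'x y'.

1665 112

√221 = [14; 1,6,2,6,1,28, …], period ℓ=6 (even) → k=5
step 0: (14, 1)  from 14·(1,0) + (0,1)
…
step 3: (223, 15)  from 2·(104,7) + (15,1)
step 4: (1442, 97)  from 6·(223,15) + (104,7)
step 5: (1665, 112)  from 1·(1442,97) + (223,15)
fundamental: x₁=1665, y₁=112  (since 2772225 − 221·12544 = 1)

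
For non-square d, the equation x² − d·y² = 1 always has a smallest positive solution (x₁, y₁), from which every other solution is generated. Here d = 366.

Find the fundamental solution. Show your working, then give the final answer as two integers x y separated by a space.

907925 47458

d=366: √d = [19; 7,1,1,1,2,12,2,1,1,1,7,38] (ℓ=12, even), read p_11/q_11
a_0=19:  p_0=19·1+0=19,  q_0=19·0+1=1
…
a_2=1:  p_2=1·134+19=153,  q_2=1·7+1=8
…
a_4=1:  p_4=1·287+153=440,  q_4=1·15+8=23
a_5=2:  p_5=2·440+287=1167,  q_5=2·23+15=61
a_6=12:  p_6=12·1167+440=14444,  q_6=12·61+23=755
…
a_10=1:  p_10=1·74554+44499=119053,  q_10=1·3897+2326=6223
a_11=7:  p_11=7·119053+74554=907925,  q_11=7·6223+3897=47458
fundamental: x₁=907925, y₁=47458  (since 824327805625 − 366·2252261764 = 1)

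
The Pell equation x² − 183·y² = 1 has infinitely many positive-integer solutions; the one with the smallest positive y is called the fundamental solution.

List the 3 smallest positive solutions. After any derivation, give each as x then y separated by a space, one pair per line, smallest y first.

487 36
474337 35064
462003751 34152300

√183 = [13; 1,1,8,1,1,26, …], period ℓ=6 (even) → k=5
step 0: (13, 1)  from 13·(1,0) + (0,1)
step 1: (14, 1)  from 1·(13,1) + (1,0)
…
step 4: (257, 19)  from 1·(230,17) + (27,2)
step 5: (487, 36)  from 1·(257,19) + (230,17)
(x₁, y₁) = (487, 36);  487² − 183·36² = 1 ✓
(487+36√183)^2 = 474337 + 35064√183
(487+36√183)^3 = 462003751 + 34152300√183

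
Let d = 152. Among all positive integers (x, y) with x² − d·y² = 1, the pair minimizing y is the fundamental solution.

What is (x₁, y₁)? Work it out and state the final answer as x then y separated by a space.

d=152: √d = [12; 3,24] (ℓ=2, even), read p_1/q_1
a_0=12:  p_0=12·1+0=12,  q_0=12·0+1=1
a_1=3:  p_1=3·12+1=37,  q_1=3·1+0=3
(x₁, y₁) = (37, 3);  37² − 152·3² = 1 ✓

37 3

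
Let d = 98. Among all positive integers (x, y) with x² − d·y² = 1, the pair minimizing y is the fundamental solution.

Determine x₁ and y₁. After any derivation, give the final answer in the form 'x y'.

99 10

[9; 1,8,1,18] for √98; ℓ=4 ⇒ convergent index 3
step 0: (9, 1)  from 9·(1,0) + (0,1)
step 1: (10, 1)  from 1·(9,1) + (1,0)
step 2: (89, 9)  from 8·(10,1) + (9,1)
step 3: (99, 10)  from 1·(89,9) + (10,1)
(x₁, y₁) = (99, 10);  99² − 98·10² = 1 ✓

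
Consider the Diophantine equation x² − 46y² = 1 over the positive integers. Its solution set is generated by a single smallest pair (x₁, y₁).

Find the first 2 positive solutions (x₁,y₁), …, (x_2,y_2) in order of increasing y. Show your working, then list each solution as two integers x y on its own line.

24335 3588
1184384449 174627960

[6; 1,3,1,1,2,6,2,1,1,3,1,12] for √46; ℓ=12 ⇒ convergent index 11
i=0: a=6 ⇒ p=6, q=1
…
i=4: a=1 ⇒ p=61, q=9
i=5: a=2 ⇒ p=156, q=23
…
i=8: a=1 ⇒ p=3147, q=464
…
i=10: a=3 ⇒ p=19038, q=2807
i=11: a=1 ⇒ p=24335, q=3588
fundamental: x₁=24335, y₁=3588  (since 592192225 − 46·12873744 = 1)
(24335+3588√46)^2 = 1184384449 + 174627960√46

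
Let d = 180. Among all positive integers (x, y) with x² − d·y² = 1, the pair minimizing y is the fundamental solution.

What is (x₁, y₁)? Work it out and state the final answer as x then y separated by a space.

161 12

d=180: √d = [13; 2,2,2,26] (ℓ=4, even), read p_3/q_3
k=0  a_k=13  p_k/q_k = 13/1
…
k=2  a_k=2  p_k/q_k = 67/5
k=3  a_k=2  p_k/q_k = 161/12
fundamental: x₁=161, y₁=12  (since 25921 − 180·144 = 1)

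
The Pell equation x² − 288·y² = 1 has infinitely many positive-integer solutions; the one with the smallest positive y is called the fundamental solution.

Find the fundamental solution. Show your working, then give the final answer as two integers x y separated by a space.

√288 → a₀=16, period (1,32); ℓ=2 even so k=1
step 0: (16, 1)  from 16·(1,0) + (0,1)
step 1: (17, 1)  from 1·(16,1) + (1,0)
(x₁, y₁) = (17, 1);  17² − 288·1² = 1 ✓

17 1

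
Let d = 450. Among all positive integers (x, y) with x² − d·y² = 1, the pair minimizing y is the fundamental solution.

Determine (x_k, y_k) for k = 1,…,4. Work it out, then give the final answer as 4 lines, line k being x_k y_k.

19601 924
768398401 36222648
30122754096401 1420000245972
1180872205318713601 55666849606371696

√450 → a₀=21, period (4,1,2,4,2,1,4,42); ℓ=8 even so k=7
i=0: a=21 ⇒ p=21, q=1
…
i=3: a=2 ⇒ p=297, q=14
i=4: a=4 ⇒ p=1294, q=61
i=5: a=2 ⇒ p=2885, q=136
i=6: a=1 ⇒ p=4179, q=197
i=7: a=4 ⇒ p=19601, q=924
fundamental: x₁=19601, y₁=924  (since 384199201 − 450·853776 = 1)
(x_2, y_2) = (19601·19601 + 450·924·924, 19601·924 + 924·19601) = (768398401, 36222648)
(x_3, y_3) = (19601·768398401 + 450·924·36222648, 19601·36222648 + 924·768398401) = (30122754096401, 1420000245972)
(x_4, y_4) = (19601·30122754096401 + 450·924·1420000245972, 19601·1420000245972 + 924·30122754096401) = (1180872205318713601, 55666849606371696)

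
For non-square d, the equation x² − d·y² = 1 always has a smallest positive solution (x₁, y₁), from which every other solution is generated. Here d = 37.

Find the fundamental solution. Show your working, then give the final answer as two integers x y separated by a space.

73 12

√37 → a₀=6, period (12); ℓ=1 odd so k=1
i=0: a=6 ⇒ p=6, q=1
i=1: a=12 ⇒ p=73, q=12
→ (73, 12).  Check: 73²=5329, 37·12²=5328, difference 1.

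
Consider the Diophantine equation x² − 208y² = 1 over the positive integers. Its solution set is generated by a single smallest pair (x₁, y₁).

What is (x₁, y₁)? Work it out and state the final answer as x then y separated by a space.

649 45

d=208: √d = [14; 2,2,1,2,2,28] (ℓ=6, even), read p_5/q_5
i=0: a=14 ⇒ p=14, q=1
…
i=4: a=2 ⇒ p=274, q=19
i=5: a=2 ⇒ p=649, q=45
fundamental: x₁=649, y₁=45  (since 421201 − 208·2025 = 1)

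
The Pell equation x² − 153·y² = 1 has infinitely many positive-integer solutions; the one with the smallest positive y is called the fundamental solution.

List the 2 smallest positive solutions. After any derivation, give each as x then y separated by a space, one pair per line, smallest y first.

√153 = [12; 2,1,2,2,2,1,2,24, …], period ℓ=8 (even) → k=7
k=0  a_k=12  p_k/q_k = 12/1
…
k=2  a_k=1  p_k/q_k = 37/3
k=3  a_k=2  p_k/q_k = 99/8
k=4  a_k=2  p_k/q_k = 235/19
…
k=6  a_k=1  p_k/q_k = 804/65
k=7  a_k=2  p_k/q_k = 2177/176
fundamental: x₁=2177, y₁=176  (since 4739329 − 153·30976 = 1)
n=2: (2177,176)∘(2177,176) = (2177·2177+153·176·176, 2177·176+176·2177) = (9478657,766304)

2177 176
9478657 766304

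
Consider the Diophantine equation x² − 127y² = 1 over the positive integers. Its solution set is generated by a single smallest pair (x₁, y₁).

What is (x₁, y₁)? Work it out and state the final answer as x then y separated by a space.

d=127: √d = [11; 3,1,2,2,7,11,7,2,2,1,3,22] (ℓ=12, even), read p_11/q_11
a_0=11:  p_0=11·1+0=11,  q_0=11·0+1=1
…
a_3=2:  p_3=2·45+34=124,  q_3=2·4+3=11
a_4=2:  p_4=2·124+45=293,  q_4=2·11+4=26
…
a_6=11:  p_6=11·2175+293=24218,  q_6=11·193+26=2149
a_7=7:  p_7=7·24218+2175=171701,  q_7=7·2149+193=15236
a_8=2:  p_8=2·171701+24218=367620,  q_8=2·15236+2149=32621
a_9=2:  p_9=2·367620+171701=906941,  q_9=2·32621+15236=80478
a_10=1:  p_10=1·906941+367620=1274561,  q_10=1·80478+32621=113099
a_11=3:  p_11=3·1274561+906941=4730624,  q_11=3·113099+80478=419775
(x₁, y₁) = (4730624, 419775);  4730624² − 127·419775² = 1 ✓

4730624 419775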